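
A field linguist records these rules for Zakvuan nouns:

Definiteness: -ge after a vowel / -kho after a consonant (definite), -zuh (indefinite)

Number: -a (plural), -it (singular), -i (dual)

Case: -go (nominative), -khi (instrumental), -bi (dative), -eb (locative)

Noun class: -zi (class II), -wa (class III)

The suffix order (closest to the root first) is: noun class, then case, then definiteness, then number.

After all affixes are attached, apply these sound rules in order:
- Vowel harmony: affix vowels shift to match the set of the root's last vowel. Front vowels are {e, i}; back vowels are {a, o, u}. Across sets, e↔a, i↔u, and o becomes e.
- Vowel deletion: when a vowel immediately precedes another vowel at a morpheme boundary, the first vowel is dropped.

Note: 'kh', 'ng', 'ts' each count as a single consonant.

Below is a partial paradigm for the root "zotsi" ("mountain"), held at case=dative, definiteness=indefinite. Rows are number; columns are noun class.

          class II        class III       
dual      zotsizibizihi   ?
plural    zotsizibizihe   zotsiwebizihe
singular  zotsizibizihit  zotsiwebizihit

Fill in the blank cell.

Attach noun class class III -wa → zotsiwa.
Attach case dative -bi → zotsiwabi.
Attach definiteness indefinite -zuh → zotsiwabizuh.
Attach number dual -i → zotsiwabizuhi.
Apply vowel harmony: zotsiwabizuhi → zotsiwebizihi.
Vowel deletion: no change.

zotsiwebizihi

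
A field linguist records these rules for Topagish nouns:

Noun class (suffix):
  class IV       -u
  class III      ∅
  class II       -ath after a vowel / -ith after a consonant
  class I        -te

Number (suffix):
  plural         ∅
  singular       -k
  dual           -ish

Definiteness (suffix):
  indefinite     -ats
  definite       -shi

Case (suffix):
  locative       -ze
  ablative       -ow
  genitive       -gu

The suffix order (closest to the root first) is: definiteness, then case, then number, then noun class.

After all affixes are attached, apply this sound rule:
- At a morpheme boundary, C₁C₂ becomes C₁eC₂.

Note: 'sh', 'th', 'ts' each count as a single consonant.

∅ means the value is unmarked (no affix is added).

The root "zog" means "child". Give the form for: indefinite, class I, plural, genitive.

zogatsegute

Attach definiteness indefinite -ats → zogats.
Attach case genitive -gu → zogatsgu.
number = plural: zero marking, form stays zogatsgu.
Attach noun class class I -te → zogatsgute.
Apply epenthesis: zogatsgute → zogatsegute.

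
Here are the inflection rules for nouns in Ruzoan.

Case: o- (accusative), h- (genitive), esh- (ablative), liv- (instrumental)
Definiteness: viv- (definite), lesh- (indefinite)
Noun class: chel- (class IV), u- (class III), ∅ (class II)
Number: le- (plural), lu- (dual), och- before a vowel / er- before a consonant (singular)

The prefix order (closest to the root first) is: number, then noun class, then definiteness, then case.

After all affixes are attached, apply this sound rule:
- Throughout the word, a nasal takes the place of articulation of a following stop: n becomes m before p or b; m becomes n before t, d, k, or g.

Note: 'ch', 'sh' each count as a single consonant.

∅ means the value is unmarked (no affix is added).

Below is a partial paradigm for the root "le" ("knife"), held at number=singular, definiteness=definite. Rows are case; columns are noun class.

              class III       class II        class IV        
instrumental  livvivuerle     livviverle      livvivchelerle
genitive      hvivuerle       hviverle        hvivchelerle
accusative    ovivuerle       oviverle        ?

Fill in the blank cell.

ovivchelerle

Attach number singular er- (before consonant 'l') → erle.
Attach noun class class IV chel- → chelerle.
Attach definiteness definite viv- → vivchelerle.
Attach case accusative o- → ovivchelerle.
Nasal assimilation: no change.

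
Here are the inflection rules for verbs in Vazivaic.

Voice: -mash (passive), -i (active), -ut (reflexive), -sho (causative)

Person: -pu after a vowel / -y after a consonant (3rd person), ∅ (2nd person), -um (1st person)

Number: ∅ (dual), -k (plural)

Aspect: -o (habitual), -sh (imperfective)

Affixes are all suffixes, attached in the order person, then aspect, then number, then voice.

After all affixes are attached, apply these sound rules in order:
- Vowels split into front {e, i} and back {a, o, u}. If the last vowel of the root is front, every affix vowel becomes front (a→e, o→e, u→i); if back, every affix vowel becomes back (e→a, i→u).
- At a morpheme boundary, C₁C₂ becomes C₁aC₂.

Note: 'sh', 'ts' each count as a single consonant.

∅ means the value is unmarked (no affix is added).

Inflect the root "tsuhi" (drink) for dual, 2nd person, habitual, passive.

person = 2nd person: zero marking, form stays tsuhi.
Attach aspect habitual -o → tsuhio.
number = dual: zero marking, form stays tsuhio.
Attach voice passive -mash → tsuhiomash.
Apply vowel harmony: tsuhiomash → tsuhiemesh.
Epenthesis: no change.

tsuhiemesh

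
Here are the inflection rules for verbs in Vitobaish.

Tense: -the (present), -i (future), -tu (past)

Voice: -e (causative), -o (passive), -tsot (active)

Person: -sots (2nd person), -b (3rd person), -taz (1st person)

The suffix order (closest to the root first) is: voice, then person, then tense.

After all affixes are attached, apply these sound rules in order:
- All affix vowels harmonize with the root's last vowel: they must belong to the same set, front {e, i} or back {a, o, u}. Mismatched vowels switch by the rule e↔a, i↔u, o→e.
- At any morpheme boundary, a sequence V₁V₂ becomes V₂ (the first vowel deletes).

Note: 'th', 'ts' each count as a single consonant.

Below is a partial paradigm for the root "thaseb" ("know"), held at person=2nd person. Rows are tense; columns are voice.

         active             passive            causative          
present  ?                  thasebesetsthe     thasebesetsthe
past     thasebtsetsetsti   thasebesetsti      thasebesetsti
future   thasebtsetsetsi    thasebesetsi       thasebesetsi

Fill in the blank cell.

Attach voice active -tsot → thasebtsot.
Attach person 2nd person -sots → thasebtsotsots.
Attach tense present -the → thasebtsotsotsthe.
Apply vowel harmony: thasebtsotsotsthe → thasebtsetsetsthe.
Vowel deletion: no change.

thasebtsetsetsthe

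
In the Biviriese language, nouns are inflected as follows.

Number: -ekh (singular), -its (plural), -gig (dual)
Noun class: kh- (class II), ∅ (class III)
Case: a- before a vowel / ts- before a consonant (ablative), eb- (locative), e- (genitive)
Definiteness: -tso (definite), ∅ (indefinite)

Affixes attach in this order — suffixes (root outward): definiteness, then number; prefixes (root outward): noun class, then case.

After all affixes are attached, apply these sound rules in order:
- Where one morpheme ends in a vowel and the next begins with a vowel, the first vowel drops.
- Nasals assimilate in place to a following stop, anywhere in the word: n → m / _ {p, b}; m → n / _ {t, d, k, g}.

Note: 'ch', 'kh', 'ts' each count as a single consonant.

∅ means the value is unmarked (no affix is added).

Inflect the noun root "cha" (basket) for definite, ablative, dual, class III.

noun class = class III: zero marking, form stays cha.
Attach case ablative ts- (before consonant 'ch') → tscha.
Attach definiteness definite -tso → tschatso.
Attach number dual -gig → tschatsogig.
Vowel deletion: no change.
Nasal assimilation: no change.

tschatsogig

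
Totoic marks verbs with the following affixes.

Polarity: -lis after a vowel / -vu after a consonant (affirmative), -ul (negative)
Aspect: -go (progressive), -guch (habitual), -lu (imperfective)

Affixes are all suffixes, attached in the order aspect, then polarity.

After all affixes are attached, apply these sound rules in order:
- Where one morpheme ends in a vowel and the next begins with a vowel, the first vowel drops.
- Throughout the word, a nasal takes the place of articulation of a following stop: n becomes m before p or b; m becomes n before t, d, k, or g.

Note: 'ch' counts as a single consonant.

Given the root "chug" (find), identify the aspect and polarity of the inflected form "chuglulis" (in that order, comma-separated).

imperfective, affirmative

Segment: chug-lu-lis.
aspect: -lu → imperfective.
polarity: -lis/vu → affirmative.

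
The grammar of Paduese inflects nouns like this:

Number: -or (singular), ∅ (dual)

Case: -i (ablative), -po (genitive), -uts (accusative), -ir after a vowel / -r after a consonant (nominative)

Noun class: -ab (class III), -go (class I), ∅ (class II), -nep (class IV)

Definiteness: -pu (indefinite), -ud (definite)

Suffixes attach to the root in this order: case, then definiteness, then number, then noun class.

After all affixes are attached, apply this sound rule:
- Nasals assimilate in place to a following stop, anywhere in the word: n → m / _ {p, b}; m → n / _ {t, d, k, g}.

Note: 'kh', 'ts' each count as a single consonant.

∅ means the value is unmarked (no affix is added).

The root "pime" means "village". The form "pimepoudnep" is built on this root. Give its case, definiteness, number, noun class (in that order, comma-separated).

Segment: pime-po-ud-nep.
case: -po → genitive.
definiteness: -ud → definite.
number: ∅ → dual.
noun class: -nep → class IV.

genitive, definite, dual, class IV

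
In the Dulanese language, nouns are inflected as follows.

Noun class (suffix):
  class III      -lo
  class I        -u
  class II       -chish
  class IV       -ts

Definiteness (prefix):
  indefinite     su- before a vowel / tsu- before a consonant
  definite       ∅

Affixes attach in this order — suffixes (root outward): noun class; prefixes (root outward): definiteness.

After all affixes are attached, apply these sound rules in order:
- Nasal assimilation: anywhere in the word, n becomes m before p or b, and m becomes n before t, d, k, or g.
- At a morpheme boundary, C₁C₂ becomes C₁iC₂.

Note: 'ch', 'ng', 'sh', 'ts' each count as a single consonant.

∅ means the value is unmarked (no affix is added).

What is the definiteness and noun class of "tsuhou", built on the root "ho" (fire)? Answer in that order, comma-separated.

indefinite, class I

Segment: tsu-ho-u.
definiteness: su/tsu- → indefinite.
noun class: -u → class I.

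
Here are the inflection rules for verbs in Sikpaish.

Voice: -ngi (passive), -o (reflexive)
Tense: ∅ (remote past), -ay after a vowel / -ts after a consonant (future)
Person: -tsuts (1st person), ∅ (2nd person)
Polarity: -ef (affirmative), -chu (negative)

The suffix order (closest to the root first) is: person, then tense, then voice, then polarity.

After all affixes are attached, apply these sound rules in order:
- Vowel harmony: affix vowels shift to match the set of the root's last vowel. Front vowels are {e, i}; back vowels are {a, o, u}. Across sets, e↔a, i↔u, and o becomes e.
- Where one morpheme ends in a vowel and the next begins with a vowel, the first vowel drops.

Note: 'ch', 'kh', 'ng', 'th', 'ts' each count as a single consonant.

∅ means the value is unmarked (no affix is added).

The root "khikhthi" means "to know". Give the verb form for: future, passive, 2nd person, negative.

khikhtheyngichi

person = 2nd person: zero marking, form stays khikhthi.
Attach tense future -ay (after vowel 'i') → khikhthiay.
Attach voice passive -ngi → khikhthiayngi.
Attach polarity negative -chu → khikhthiayngichu.
Apply vowel harmony: khikhthiayngichu → khikhthieyngichi.
Apply vowel deletion: khikhthieyngichi → khikhtheyngichi.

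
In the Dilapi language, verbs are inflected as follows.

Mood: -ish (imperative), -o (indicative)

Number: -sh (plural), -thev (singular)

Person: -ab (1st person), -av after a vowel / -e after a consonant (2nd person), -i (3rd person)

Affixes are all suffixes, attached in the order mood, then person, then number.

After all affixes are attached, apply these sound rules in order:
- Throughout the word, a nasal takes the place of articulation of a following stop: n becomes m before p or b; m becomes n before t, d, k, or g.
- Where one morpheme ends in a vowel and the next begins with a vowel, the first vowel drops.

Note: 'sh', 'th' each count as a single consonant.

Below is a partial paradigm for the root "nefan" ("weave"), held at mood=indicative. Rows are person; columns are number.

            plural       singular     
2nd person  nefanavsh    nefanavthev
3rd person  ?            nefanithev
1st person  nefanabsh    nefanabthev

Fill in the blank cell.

Attach mood indicative -o → nefano.
Attach person 3rd person -i → nefanoi.
Attach number plural -sh → nefanoish.
Nasal assimilation: no change.
Apply vowel deletion: nefanoish → nefanish.

nefanish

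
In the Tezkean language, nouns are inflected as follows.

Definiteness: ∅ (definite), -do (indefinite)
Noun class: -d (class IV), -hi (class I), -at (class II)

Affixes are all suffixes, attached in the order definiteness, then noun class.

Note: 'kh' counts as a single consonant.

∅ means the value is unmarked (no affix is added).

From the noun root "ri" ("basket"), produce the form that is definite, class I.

definiteness = definite: zero marking, form stays ri.
Attach noun class class I -hi → rihi.

rihi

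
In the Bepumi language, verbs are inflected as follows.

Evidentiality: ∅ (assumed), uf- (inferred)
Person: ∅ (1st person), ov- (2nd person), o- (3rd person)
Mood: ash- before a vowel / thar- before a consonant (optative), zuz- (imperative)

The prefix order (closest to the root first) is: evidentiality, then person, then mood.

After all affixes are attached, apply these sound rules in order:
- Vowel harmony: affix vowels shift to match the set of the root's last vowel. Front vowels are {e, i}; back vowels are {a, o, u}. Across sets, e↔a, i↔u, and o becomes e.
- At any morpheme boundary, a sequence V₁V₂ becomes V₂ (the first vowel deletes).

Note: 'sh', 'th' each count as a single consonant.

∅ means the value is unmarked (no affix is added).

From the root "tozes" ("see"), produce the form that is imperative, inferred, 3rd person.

ziziftozes

Attach evidentiality inferred uf- → uftozes.
Attach person 3rd person o- → ouftozes.
Attach mood imperative zuz- → zuzouftozes.
Apply vowel harmony: zuzouftozes → zizeiftozes.
Apply vowel deletion: zizeiftozes → ziziftozes.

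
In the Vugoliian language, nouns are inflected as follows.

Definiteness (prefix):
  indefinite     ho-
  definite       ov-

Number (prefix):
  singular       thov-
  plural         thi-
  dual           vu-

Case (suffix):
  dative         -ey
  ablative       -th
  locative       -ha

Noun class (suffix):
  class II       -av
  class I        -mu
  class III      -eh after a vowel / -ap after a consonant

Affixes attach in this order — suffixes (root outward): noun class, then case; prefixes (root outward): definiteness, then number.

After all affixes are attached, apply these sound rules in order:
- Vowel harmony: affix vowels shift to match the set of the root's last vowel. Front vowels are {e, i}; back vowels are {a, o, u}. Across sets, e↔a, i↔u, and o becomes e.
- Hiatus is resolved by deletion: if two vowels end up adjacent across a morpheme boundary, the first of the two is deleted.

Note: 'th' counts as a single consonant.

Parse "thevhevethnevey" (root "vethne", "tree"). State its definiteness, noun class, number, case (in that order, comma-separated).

indefinite, class II, singular, dative

Segment: thov-ho-vethne-av-ey.
definiteness: ho- → indefinite.
noun class: -av → class II.
number: thov- → singular.
case: -ey → dative.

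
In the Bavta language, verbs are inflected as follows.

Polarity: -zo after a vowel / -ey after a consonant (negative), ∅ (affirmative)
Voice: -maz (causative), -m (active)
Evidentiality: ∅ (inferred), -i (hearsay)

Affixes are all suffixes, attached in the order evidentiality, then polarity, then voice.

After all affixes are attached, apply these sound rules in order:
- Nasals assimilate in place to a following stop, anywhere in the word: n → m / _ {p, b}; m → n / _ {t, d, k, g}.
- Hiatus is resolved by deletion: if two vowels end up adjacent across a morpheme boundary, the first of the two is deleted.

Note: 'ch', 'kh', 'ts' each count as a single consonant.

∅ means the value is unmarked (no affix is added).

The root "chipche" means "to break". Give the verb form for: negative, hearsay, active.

chipchizom

Attach evidentiality hearsay -i → chipchei.
Attach polarity negative -zo (after vowel 'i') → chipcheizo.
Attach voice active -m → chipcheizom.
Nasal assimilation: no change.
Apply vowel deletion: chipcheizom → chipchizom.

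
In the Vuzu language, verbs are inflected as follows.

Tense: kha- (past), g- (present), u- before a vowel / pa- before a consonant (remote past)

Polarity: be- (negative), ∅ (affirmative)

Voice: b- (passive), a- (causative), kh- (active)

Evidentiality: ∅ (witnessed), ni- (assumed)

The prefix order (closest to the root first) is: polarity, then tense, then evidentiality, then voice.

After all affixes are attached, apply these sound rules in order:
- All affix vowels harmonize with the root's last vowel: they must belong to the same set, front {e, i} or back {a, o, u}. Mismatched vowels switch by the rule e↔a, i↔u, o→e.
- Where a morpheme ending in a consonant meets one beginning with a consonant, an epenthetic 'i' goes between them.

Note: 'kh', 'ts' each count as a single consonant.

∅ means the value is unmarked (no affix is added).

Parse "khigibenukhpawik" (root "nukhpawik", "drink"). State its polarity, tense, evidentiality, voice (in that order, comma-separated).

Segment: kh-g-be-nukhpawik.
polarity: be- → negative.
tense: g- → present.
evidentiality: ∅ → witnessed.
voice: kh- → active.

negative, present, witnessed, active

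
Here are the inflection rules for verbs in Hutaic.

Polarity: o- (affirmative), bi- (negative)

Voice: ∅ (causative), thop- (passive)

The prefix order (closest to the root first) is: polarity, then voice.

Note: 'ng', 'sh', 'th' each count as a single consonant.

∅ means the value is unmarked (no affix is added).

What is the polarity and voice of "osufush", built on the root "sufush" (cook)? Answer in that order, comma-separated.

affirmative, causative

Segment: o-sufush.
polarity: o- → affirmative.
voice: ∅ → causative.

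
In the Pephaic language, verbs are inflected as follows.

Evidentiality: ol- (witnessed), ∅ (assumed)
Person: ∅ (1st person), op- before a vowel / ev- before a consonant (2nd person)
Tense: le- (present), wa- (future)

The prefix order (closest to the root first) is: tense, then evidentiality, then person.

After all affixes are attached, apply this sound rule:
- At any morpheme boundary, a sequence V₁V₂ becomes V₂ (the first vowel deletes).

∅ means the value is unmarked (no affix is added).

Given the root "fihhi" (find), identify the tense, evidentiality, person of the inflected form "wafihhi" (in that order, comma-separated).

future, assumed, 1st person

Segment: wa-fihhi.
tense: wa- → future.
evidentiality: ∅ → assumed.
person: ∅ → 1st person.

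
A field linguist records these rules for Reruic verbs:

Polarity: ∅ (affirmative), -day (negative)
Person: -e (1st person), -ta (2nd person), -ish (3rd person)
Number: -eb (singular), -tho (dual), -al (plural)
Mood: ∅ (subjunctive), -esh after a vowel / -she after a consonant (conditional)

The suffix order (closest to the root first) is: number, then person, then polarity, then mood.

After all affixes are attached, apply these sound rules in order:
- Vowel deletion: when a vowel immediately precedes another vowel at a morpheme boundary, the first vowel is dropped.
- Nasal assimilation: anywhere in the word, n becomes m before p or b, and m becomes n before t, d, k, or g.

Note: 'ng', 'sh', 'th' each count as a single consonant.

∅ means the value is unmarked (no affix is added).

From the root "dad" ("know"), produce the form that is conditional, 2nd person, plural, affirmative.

dadaltesh

Attach number plural -al → dadal.
Attach person 2nd person -ta → dadalta.
polarity = affirmative: zero marking, form stays dadalta.
Attach mood conditional -esh (after vowel 'a') → dadaltaesh.
Apply vowel deletion: dadaltaesh → dadaltesh.
Nasal assimilation: no change.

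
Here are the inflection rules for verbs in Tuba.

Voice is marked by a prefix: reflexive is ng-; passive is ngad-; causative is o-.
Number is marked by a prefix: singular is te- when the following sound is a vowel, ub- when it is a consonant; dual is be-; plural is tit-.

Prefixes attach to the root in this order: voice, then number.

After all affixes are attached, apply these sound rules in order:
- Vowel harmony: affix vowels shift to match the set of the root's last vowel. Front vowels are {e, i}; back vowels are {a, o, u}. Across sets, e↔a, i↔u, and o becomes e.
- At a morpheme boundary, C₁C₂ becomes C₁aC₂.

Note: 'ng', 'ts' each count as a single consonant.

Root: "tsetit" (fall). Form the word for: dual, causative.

Attach voice causative o- → otsetit.
Attach number dual be- → beotsetit.
Apply vowel harmony: beotsetit → beetsetit.
Epenthesis: no change.

beetsetit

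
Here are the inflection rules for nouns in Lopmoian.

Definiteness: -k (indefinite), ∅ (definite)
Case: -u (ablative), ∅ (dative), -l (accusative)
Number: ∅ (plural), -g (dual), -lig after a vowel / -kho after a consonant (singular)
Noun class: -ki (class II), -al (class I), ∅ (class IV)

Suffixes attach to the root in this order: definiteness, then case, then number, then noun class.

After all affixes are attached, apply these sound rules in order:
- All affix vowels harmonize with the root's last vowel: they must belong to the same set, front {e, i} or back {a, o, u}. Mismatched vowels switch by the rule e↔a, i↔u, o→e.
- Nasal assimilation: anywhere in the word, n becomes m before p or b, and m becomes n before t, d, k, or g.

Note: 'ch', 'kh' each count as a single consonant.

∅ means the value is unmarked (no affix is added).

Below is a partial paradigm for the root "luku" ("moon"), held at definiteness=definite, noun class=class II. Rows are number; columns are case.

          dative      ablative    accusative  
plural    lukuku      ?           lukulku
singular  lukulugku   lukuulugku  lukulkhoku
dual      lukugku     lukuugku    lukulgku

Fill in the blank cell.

definiteness = definite: zero marking, form stays luku.
Attach case ablative -u → lukuu.
number = plural: zero marking, form stays lukuu.
Attach noun class class II -ki → lukuuki.
Apply vowel harmony: lukuuki → lukuuku.
Nasal assimilation: no change.

lukuuku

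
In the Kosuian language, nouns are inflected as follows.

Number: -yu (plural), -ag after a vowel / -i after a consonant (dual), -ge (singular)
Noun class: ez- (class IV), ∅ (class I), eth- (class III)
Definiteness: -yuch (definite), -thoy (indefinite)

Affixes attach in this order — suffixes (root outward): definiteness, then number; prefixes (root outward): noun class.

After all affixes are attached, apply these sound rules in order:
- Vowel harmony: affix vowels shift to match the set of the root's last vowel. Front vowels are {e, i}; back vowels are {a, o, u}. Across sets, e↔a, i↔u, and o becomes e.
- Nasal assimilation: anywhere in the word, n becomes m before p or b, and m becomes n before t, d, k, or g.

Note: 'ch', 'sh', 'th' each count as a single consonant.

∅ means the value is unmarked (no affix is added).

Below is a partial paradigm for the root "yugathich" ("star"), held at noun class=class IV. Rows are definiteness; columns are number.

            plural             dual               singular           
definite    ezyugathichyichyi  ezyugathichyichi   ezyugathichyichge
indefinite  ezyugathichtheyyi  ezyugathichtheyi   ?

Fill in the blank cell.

ezyugathichtheyge

Attach definiteness indefinite -thoy → yugathichthoy.
Attach noun class class IV ez- → ezyugathichthoy.
Attach number singular -ge → ezyugathichthoyge.
Apply vowel harmony: ezyugathichthoyge → ezyugathichtheyge.
Nasal assimilation: no change.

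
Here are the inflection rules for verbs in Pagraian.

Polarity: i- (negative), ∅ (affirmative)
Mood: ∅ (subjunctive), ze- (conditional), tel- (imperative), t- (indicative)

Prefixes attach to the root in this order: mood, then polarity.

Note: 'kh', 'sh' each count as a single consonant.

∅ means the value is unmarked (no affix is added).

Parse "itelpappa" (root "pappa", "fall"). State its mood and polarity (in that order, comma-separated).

Segment: i-tel-pappa.
mood: tel- → imperative.
polarity: i- → negative.

imperative, negative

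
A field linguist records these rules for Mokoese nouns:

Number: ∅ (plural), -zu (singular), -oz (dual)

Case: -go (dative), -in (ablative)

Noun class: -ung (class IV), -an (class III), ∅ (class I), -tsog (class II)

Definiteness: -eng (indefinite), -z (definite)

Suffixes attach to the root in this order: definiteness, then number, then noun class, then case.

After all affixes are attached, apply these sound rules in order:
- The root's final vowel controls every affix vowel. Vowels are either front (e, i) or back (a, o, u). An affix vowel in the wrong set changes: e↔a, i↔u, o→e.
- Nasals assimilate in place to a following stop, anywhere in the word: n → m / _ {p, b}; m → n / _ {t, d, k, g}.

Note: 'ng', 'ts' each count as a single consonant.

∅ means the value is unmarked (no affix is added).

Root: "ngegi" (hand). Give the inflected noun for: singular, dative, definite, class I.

ngegizzige

Attach definiteness definite -z → ngegiz.
Attach number singular -zu → ngegizzu.
noun class = class I: zero marking, form stays ngegizzu.
Attach case dative -go → ngegizzugo.
Apply vowel harmony: ngegizzugo → ngegizzige.
Nasal assimilation: no change.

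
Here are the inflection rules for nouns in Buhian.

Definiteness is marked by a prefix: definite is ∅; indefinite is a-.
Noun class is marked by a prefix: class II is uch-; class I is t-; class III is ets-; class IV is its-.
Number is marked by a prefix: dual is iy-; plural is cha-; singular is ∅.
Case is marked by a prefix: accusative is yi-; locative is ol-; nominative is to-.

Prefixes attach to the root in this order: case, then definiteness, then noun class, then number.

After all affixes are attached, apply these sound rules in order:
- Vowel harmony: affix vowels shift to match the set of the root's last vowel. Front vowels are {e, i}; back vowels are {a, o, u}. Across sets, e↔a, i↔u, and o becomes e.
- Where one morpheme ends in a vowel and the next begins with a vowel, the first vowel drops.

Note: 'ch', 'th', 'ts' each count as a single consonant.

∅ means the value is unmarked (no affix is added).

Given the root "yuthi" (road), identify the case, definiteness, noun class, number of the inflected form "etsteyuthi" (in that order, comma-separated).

Segment: ets-to-yuthi.
case: to- → nominative.
definiteness: ∅ → definite.
noun class: ets- → class III.
number: ∅ → singular.

nominative, definite, class III, singular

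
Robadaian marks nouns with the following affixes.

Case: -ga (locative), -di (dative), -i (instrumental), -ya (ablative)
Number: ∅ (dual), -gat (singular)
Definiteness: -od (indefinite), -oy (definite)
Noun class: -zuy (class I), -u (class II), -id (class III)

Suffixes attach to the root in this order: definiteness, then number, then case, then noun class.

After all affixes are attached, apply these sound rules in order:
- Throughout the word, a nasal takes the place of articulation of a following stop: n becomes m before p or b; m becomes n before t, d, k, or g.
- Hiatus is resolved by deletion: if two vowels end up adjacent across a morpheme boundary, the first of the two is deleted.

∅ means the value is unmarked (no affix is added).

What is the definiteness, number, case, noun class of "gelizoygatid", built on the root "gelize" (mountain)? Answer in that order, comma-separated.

definite, singular, instrumental, class III

Segment: gelize-oy-gat-i-id.
definiteness: -oy → definite.
number: -gat → singular.
case: -i → instrumental.
noun class: -id → class III.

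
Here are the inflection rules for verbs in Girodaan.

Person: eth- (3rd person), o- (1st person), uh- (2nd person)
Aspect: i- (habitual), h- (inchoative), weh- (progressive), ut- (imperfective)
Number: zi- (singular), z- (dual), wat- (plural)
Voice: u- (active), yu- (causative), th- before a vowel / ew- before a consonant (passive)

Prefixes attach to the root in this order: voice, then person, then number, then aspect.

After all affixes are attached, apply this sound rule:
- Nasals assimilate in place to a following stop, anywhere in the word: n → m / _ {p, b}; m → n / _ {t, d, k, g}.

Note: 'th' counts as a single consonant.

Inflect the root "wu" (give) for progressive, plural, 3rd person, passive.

wehwatethewwu

Attach voice passive ew- (before consonant 'w') → ewwu.
Attach person 3rd person eth- → ethewwu.
Attach number plural wat- → watethewwu.
Attach aspect progressive weh- → wehwatethewwu.
Nasal assimilation: no change.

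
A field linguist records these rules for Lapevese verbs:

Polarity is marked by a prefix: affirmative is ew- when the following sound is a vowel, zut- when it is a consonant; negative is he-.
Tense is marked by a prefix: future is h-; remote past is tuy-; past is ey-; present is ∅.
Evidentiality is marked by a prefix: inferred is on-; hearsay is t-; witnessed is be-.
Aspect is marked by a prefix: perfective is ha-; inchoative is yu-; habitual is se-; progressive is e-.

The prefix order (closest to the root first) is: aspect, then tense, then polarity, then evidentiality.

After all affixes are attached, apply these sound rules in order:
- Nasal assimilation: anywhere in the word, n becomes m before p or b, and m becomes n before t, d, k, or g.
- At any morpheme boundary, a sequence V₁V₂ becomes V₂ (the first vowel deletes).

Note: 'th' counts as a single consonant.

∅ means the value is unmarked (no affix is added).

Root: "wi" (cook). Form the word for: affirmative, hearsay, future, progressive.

Attach aspect progressive e- → ewi.
Attach tense future h- → hewi.
Attach polarity affirmative zut- (before consonant 'h') → zuthewi.
Attach evidentiality hearsay t- → tzuthewi.
Nasal assimilation: no change.
Vowel deletion: no change.

tzuthewi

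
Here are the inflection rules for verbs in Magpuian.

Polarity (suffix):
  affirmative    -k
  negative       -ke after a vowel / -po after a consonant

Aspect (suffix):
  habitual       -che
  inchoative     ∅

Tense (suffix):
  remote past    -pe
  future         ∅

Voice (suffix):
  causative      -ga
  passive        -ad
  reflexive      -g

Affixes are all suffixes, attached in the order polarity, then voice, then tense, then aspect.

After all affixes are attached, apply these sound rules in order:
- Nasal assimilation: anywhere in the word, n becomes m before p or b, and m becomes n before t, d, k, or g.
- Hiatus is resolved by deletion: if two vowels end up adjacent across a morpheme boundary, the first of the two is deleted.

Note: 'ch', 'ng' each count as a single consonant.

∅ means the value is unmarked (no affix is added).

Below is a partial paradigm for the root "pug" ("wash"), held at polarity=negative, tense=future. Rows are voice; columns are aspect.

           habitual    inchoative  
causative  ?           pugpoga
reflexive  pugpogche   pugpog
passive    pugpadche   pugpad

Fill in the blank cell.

Attach polarity negative -po (after consonant 'g') → pugpo.
Attach voice causative -ga → pugpoga.
tense = future: zero marking, form stays pugpoga.
Attach aspect habitual -che → pugpogache.
Nasal assimilation: no change.
Vowel deletion: no change.

pugpogache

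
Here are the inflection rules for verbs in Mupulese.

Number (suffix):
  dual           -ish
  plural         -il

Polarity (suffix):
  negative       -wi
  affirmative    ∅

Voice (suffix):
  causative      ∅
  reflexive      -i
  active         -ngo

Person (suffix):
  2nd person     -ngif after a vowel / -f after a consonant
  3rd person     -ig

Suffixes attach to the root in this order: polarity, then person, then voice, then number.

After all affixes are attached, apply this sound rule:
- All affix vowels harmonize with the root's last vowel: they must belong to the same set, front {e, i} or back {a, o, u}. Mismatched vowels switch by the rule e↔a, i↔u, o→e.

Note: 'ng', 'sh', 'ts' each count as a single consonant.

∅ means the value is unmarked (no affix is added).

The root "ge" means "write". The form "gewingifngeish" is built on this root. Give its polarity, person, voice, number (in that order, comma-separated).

Segment: ge-wi-ngif-ngo-ish.
polarity: -wi → negative.
person: -ngif/f → 2nd person.
voice: -ngo → active.
number: -ish → dual.

negative, 2nd person, active, dual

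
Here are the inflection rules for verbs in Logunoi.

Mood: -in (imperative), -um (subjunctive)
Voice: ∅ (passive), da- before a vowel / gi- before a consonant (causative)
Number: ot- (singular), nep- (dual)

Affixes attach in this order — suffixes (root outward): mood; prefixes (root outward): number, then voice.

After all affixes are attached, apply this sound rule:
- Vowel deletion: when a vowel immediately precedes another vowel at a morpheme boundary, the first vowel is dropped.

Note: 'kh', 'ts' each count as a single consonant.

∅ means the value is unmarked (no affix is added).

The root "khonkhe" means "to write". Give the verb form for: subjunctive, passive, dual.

nepkhonkhum

Attach number dual nep- → nepkhonkhe.
Attach mood subjunctive -um → nepkhonkheum.
voice = passive: zero marking, form stays nepkhonkheum.
Apply vowel deletion: nepkhonkheum → nepkhonkhum.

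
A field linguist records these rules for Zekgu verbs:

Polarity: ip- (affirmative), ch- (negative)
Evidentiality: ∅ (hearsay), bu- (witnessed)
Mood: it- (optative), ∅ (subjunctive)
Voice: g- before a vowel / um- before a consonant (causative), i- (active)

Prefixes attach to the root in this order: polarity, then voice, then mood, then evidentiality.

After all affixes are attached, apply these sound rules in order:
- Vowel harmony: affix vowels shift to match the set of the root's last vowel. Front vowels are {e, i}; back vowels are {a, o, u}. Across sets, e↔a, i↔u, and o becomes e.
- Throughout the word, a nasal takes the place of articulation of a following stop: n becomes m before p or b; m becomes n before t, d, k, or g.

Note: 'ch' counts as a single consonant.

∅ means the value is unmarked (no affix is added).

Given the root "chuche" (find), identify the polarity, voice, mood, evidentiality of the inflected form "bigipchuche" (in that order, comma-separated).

affirmative, causative, subjunctive, witnessed

Segment: bu-g-ip-chuche.
polarity: ip- → affirmative.
voice: g/um- → causative.
mood: ∅ → subjunctive.
evidentiality: bu- → witnessed.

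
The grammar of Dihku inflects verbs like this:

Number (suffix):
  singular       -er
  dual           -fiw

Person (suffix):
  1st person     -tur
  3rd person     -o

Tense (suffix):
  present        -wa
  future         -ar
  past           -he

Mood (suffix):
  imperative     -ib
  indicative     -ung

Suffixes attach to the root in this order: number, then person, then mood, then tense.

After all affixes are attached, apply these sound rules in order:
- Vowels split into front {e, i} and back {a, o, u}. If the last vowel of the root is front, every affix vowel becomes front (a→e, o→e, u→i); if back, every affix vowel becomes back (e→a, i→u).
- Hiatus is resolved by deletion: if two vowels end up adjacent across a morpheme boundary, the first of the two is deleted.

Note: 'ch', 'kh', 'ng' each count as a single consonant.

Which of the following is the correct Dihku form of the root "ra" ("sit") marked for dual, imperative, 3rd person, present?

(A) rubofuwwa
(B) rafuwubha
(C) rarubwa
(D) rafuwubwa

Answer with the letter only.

Attach number dual -fiw → rafiw.
Attach person 3rd person -o → rafiwo.
Attach mood imperative -ib → rafiwoib.
Attach tense present -wa → rafiwoibwa.
Apply vowel harmony: rafiwoibwa → rafuwoubwa.
Apply vowel deletion: rafuwoubwa → rafuwubwa.
So the correct form is rafuwubwa, option (D).
(A) rubofuwwa is wrong: it has the affixes in the wrong order.
(C) rarubwa is wrong: it uses singular instead of dual for number.
(B) rafuwubha is wrong: it uses past instead of present for tense.

D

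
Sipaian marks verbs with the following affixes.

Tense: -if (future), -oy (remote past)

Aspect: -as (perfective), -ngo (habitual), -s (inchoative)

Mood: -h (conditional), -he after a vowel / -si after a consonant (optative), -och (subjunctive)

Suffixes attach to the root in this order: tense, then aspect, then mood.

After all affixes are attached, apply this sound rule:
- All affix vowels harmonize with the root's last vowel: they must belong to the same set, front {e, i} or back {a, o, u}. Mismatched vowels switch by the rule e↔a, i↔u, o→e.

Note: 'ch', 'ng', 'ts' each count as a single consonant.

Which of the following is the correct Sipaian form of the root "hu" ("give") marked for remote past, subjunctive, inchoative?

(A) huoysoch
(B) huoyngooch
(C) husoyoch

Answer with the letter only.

A

Attach tense remote past -oy → huoy.
Attach aspect inchoative -s → huoys.
Attach mood subjunctive -och → huoysoch.
Vowel harmony: no change.
So the correct form is huoysoch, option (A).
(C) husoyoch is wrong: it has the affixes in the wrong order.
(B) huoyngooch is wrong: it uses habitual instead of inchoative for aspect.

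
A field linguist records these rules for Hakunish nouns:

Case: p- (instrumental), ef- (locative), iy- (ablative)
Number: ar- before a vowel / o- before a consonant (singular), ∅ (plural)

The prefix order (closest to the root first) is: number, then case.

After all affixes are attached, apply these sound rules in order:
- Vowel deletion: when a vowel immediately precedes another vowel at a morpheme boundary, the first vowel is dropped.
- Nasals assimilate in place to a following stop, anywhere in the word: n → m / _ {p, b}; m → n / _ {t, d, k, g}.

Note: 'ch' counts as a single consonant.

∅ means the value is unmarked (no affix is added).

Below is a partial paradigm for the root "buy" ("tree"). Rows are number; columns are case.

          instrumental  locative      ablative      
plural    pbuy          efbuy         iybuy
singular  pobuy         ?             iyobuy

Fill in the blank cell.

Attach number singular o- (before consonant 'b') → obuy.
Attach case locative ef- → efobuy.
Vowel deletion: no change.
Nasal assimilation: no change.

efobuy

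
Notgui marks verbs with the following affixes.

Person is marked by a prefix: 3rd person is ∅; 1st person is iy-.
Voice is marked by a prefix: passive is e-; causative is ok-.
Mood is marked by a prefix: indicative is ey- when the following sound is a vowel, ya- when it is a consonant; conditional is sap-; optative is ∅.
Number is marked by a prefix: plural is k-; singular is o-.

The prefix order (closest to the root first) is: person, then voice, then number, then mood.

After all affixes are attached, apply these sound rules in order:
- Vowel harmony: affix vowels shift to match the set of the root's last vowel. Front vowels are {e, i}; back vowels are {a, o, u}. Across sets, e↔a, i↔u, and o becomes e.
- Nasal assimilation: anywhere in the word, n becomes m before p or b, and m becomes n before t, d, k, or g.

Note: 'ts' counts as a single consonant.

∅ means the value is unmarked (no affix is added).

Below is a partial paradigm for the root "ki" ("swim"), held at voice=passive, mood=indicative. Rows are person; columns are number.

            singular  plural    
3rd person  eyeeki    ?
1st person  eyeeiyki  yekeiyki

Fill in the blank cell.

yekeki

person = 3rd person: zero marking, form stays ki.
Attach voice passive e- → eki.
Attach number plural k- → keki.
Attach mood indicative ya- (before consonant 'k') → yakeki.
Apply vowel harmony: yakeki → yekeki.
Nasal assimilation: no change.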